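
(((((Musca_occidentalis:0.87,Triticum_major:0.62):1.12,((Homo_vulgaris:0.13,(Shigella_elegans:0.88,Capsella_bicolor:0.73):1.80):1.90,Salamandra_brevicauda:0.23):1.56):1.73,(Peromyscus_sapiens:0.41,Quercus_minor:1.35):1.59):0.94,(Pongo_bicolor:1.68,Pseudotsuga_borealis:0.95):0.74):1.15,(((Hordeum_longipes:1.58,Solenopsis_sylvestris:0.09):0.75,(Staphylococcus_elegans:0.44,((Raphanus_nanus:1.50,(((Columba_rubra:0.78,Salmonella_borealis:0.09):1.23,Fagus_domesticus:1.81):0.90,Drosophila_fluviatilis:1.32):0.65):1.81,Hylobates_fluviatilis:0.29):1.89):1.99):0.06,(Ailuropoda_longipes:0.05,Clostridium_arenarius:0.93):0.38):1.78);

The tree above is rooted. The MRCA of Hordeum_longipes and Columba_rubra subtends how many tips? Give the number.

9

The MRCA of Hordeum_longipes and Columba_rubra is the node subtending ((Hordeum_longipes,Solenopsis_sylvestris),(Staphylococcus_elegans,((Raphanus_nanus,(((Columba_rubra,Salmonella_borealis),Fagus_domesticus),Drosophila_fluviatilis)),Hylobates_fluviatilis))).
That clade contains 9 terminal taxa: Columba_rubra, Drosophila_fluviatilis, Fagus_domesticus, Hordeum_longipes, Hylobates_fluviatilis, Raphanus_nanus, Salmonella_borealis, Solenopsis_sylvestris, Staphylococcus_elegans.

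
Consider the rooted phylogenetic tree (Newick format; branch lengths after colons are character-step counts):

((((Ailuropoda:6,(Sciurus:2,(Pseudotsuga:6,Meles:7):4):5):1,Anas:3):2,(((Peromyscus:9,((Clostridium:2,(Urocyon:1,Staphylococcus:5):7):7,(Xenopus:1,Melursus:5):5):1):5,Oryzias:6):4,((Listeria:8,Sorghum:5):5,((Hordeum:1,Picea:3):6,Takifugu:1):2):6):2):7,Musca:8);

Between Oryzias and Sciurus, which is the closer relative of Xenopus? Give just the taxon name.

Oryzias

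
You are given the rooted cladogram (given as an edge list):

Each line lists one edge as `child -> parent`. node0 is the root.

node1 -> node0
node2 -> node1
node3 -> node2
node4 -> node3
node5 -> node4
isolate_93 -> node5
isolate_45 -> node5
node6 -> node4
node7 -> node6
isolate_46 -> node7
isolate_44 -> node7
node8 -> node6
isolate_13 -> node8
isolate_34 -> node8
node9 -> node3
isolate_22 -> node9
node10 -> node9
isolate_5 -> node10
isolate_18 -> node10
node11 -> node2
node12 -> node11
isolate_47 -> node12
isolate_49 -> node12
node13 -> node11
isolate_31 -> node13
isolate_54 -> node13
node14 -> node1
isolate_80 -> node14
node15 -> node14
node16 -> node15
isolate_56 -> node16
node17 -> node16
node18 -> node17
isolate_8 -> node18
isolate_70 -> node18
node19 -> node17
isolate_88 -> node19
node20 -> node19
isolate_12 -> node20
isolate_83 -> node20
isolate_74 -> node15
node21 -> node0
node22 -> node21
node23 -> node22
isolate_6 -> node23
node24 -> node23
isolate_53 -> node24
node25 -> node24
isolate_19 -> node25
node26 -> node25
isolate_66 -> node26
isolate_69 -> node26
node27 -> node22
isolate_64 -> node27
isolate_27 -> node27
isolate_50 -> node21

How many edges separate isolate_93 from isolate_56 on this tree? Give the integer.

9

The MRCA of isolate_93 and isolate_56 is the node subtending (((((isolate_93,isolate_45),((isolate_46,isolate_44),(isolate_13,isolate_34))),(isolate_22,(isolate_5,isolate_18))),((isolate_47,isolate_49),(isolate_31,isolate_54))),(isolate_80,((isolate_56,((isolate_8,isolate_70),(isolate_88,(isolate_12,isolate_83)))),isolate_74))).
From isolate_93 up to that node: 5 branches. From isolate_56 up to the same node: 4 branches. Total: 5 + 4 = 9.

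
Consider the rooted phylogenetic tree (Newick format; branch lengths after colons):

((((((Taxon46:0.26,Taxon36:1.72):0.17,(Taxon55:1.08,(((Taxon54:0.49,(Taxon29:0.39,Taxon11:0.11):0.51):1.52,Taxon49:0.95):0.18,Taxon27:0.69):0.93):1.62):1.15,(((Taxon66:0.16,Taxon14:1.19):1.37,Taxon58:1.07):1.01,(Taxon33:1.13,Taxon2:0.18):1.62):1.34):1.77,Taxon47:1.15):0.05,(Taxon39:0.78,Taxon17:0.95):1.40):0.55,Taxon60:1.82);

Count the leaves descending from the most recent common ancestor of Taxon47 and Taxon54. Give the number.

14

The MRCA of Taxon47 and Taxon54 is the node subtending ((((Taxon46,Taxon36),(Taxon55,(((Taxon54,(Taxon29,Taxon11)),Taxon49),Taxon27))),(((Taxon66,Taxon14),Taxon58),(Taxon33,Taxon2))),Taxon47).
That clade contains 14 terminal taxa: Taxon11, Taxon14, Taxon2, Taxon27, Taxon29, Taxon33, Taxon36, Taxon46, Taxon47, Taxon49, Taxon54, Taxon55, Taxon58, Taxon66.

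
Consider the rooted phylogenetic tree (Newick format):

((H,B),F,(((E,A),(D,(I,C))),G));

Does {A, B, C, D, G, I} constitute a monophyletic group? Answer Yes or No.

No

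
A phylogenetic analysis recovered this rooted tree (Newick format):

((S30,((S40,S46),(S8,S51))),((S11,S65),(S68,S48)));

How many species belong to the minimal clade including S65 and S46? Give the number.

9

The MRCA of S65 and S46 is the root, so the clade is the entire tree.
That clade contains 9 terminal taxa: S11, S30, S40, S46, S48, S51, S65, S68, S8.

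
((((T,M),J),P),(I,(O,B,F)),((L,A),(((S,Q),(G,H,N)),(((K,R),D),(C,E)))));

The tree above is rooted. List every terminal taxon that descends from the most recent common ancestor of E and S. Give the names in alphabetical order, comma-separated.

C, D, E, G, H, K, N, Q, R, S

Tracing E: it sits inside (C,E).
Tracing S: it sits inside (S,Q).
The smallest clade enclosing both is (((S,Q),(G,H,N)),(((K,R),D),(C,E))); the answer is its 10 terminal taxa in alphabetical order.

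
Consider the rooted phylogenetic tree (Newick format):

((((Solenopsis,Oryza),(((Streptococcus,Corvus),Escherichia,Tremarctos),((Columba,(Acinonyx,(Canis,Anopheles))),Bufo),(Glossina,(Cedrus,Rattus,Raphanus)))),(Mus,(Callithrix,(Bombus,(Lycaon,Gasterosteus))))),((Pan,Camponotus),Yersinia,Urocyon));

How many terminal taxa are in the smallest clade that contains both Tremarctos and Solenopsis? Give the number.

The MRCA of Tremarctos and Solenopsis is the node subtending ((Solenopsis,Oryza),(((Streptococcus,Corvus),Escherichia,Tremarctos),((Columba,(Acinonyx,(Canis,Anopheles))),Bufo),(Glossina,(Cedrus,Rattus,Raphanus)))).
That clade contains 15 terminal taxa: Acinonyx, Anopheles, Bufo, Canis, Cedrus, Columba, Corvus, Escherichia, Glossina, Oryza, Raphanus, Rattus, Solenopsis, Streptococcus, Tremarctos.

15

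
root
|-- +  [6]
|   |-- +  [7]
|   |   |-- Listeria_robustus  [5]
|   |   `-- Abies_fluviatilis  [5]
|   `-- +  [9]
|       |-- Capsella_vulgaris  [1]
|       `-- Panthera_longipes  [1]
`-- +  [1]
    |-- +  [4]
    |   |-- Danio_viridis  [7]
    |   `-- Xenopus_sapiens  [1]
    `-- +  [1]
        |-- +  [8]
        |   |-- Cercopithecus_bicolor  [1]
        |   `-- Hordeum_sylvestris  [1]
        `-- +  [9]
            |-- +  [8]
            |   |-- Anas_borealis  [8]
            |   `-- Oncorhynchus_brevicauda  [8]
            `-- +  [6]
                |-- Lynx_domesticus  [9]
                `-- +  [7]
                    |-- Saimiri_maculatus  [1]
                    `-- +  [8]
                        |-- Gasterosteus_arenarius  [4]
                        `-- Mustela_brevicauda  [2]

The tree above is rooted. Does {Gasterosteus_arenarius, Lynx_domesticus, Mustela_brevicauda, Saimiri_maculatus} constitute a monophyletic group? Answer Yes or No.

Yes

The most recent common ancestor of these taxa subtends (Lynx_domesticus,(Saimiri_maculatus,(Gasterosteus_arenarius,Mustela_brevicauda))).
That clade has exactly 4 tips — every listed taxon and nothing else — so the group is monophyletic.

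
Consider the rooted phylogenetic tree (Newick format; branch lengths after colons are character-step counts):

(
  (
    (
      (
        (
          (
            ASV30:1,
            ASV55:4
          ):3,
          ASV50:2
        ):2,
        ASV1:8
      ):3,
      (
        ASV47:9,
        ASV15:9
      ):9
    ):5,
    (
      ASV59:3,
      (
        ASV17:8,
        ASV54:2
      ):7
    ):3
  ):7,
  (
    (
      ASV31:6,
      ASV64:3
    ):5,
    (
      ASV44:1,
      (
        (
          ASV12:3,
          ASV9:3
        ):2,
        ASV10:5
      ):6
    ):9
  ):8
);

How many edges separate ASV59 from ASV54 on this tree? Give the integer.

3

The MRCA of ASV59 and ASV54 is the node subtending (ASV59,(ASV17,ASV54)).
From ASV59 up to that node: 1 branch. From ASV54 up to the same node: 2 branches. Total: 1 + 2 = 3.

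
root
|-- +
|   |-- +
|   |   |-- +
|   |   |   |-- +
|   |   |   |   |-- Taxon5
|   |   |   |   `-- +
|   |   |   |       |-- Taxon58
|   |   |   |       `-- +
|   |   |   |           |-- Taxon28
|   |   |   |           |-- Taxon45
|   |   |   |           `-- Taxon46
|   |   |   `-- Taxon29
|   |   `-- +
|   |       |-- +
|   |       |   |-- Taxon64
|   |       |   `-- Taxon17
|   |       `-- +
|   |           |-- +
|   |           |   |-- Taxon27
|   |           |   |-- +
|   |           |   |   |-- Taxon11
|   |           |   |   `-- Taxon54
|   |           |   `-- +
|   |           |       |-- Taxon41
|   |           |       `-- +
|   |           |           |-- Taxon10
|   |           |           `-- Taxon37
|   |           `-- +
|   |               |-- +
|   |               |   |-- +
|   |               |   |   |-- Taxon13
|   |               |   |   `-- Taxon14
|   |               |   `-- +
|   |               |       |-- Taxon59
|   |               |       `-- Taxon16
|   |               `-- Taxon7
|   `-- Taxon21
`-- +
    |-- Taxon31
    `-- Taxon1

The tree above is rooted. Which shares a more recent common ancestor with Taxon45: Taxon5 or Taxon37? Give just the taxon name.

The MRCA of Taxon45 and Taxon5 subtends (Taxon5,(Taxon58,(Taxon28,Taxon45,Taxon46))) (5 taxa).
The MRCA of Taxon45 and Taxon37 subtends (((Taxon5,(Taxon58,(Taxon28,Taxon45,Taxon46))),Taxon29),((Taxon64,Taxon17),((Taxon27,(Taxon11,Taxon54),(Taxon41,(Taxon10,Taxon37))),(((Taxon13,Taxon14),(Taxon59,Taxon16)),Taxon7)))) (19 taxa).
The first is nested inside the second, so Taxon45 shares a more recent common ancestor with Taxon5.

Taxon5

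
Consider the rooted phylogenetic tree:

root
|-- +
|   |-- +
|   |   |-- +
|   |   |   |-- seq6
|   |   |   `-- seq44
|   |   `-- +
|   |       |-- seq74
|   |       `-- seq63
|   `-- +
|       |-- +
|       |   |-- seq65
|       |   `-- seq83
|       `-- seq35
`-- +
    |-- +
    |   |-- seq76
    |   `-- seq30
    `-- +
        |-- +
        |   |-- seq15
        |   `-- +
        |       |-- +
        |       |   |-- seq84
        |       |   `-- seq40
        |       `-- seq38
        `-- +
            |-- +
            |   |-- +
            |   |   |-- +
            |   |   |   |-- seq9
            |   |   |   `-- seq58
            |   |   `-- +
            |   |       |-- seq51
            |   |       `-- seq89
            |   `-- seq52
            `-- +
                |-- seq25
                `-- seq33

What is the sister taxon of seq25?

seq25 attaches to the tree at the node subtending (seq25,seq33).
The other lineage descending from that same node — the sister group — is the single tip seq33.

seq33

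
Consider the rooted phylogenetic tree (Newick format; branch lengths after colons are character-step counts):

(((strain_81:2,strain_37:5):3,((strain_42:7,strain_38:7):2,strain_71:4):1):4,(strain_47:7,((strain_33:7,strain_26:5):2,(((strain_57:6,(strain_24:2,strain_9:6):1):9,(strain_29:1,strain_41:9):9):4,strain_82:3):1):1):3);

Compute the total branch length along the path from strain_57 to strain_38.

38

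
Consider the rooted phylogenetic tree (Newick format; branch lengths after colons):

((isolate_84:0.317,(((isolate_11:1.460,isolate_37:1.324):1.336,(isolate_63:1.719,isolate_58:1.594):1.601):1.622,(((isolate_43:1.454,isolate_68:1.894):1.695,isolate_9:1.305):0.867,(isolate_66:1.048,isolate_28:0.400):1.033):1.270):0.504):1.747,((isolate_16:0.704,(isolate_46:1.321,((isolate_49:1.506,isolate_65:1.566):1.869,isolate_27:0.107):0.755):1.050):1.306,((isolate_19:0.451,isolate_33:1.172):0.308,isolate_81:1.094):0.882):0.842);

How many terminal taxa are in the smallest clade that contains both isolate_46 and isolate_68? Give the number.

The MRCA of isolate_46 and isolate_68 is the root, so the clade is the entire tree.
That clade contains 18 terminal taxa: isolate_11, isolate_16, isolate_19, isolate_27, isolate_28, isolate_33, isolate_37, isolate_43, isolate_46, isolate_49, isolate_58, isolate_63, isolate_65, isolate_66, isolate_68, isolate_81, isolate_84, isolate_9.

18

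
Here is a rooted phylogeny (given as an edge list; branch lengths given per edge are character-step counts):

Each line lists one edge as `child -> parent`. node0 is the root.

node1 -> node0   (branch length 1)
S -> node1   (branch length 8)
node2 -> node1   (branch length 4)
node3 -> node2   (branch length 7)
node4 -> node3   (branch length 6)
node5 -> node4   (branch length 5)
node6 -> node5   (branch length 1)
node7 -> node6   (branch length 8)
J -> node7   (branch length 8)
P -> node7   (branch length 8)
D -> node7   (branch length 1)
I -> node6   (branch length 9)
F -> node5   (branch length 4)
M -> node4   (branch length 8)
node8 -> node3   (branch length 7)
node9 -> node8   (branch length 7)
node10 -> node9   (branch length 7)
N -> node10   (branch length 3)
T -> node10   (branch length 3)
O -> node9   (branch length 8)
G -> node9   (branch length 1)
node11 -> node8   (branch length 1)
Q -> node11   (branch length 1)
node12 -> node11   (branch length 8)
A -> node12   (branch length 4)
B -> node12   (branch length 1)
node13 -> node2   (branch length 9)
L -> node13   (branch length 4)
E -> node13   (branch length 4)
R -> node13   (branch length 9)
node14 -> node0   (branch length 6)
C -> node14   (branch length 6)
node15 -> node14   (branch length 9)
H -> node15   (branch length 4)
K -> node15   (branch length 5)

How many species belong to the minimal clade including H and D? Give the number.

20

The MRCA of H and D is the root, so the clade is the entire tree.
That clade contains 20 terminal taxa: A, B, C, D, E, F, G, H, I, J, K, L, M, N, O, P, Q, R, S, T.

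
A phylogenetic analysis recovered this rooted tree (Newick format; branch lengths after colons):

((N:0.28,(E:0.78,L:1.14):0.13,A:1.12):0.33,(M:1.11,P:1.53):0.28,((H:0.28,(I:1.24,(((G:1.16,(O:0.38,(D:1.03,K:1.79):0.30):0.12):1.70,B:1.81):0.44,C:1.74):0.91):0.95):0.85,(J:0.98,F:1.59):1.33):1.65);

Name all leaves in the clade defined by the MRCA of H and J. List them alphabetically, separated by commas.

B, C, D, F, G, H, I, J, K, O

Tracing H: it sits inside (H,(I,(((G,(O,(D,K))),B),C))).
Tracing J: it sits inside (J,F).
The smallest clade enclosing both is ((H,(I,(((G,(O,(D,K))),B),C))),(J,F)); the answer is its 10 terminal taxa in alphabetical order.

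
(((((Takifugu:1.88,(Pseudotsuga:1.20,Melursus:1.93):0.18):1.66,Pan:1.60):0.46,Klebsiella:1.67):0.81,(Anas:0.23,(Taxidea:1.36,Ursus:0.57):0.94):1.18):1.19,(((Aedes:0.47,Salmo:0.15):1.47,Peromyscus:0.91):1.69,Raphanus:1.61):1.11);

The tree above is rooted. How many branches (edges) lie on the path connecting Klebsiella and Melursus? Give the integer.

The MRCA of Klebsiella and Melursus is the node subtending (((Takifugu,(Pseudotsuga,Melursus)),Pan),Klebsiella).
From Klebsiella up to that node: 1 branch. From Melursus up to the same node: 4 branches. Total: 1 + 4 = 5.

5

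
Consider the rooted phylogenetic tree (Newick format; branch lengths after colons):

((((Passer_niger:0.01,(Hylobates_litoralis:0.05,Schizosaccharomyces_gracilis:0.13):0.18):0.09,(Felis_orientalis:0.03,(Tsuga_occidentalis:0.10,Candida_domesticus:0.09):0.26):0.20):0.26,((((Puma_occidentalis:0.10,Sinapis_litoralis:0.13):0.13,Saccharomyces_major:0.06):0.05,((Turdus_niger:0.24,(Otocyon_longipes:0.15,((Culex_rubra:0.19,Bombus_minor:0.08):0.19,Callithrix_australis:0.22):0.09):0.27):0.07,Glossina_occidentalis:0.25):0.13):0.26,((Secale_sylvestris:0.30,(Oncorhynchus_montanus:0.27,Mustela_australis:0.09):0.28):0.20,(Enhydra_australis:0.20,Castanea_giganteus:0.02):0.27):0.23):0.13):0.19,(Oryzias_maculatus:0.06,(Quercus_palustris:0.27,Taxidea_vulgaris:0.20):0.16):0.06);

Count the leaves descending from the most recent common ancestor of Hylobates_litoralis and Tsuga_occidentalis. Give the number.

The MRCA of Hylobates_litoralis and Tsuga_occidentalis is the node subtending ((Passer_niger,(Hylobates_litoralis,Schizosaccharomyces_gracilis)),(Felis_orientalis,(Tsuga_occidentalis,Candida_domesticus))).
That clade contains 6 terminal taxa: Candida_domesticus, Felis_orientalis, Hylobates_litoralis, Passer_niger, Schizosaccharomyces_gracilis, Tsuga_occidentalis.

6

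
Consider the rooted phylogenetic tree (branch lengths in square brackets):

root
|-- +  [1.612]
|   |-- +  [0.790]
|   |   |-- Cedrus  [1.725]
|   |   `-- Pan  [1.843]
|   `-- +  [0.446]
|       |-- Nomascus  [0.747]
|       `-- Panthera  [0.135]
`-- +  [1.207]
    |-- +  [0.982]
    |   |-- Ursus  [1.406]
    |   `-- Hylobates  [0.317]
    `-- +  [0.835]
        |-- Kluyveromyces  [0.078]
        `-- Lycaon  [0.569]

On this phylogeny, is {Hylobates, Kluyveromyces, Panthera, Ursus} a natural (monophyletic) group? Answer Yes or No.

No

The MRCA of the listed taxa is the root, so the smallest clade containing them is the whole tree.
That clade also contains Cedrus, Lycaon, Nomascus, Pan, which are not in the proposed group, so the group is not monophyletic.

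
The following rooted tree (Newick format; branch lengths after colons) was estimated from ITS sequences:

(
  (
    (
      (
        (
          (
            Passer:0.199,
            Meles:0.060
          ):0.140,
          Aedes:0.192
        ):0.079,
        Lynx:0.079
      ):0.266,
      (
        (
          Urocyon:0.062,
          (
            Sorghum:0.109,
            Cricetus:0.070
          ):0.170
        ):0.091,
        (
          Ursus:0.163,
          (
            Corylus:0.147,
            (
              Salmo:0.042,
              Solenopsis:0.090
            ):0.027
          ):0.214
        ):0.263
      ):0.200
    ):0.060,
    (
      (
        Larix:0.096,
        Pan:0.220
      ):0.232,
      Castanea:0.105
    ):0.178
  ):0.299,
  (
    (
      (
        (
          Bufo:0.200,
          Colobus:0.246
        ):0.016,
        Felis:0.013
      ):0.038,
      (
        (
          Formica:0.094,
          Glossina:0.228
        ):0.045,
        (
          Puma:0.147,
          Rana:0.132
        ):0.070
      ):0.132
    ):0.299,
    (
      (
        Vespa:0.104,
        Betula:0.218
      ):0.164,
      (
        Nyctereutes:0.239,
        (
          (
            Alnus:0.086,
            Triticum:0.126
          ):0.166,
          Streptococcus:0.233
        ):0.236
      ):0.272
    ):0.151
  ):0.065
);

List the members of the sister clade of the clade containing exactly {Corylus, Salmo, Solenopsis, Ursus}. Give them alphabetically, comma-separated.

Cricetus, Sorghum, Urocyon

The clade containing exactly {Corylus, Salmo, Solenopsis, Ursus} attaches to the tree at the node subtending ((Urocyon,(Sorghum,Cricetus)),(Ursus,(Corylus,(Salmo,Solenopsis)))).
The other lineage descending from that same node — the sister group — is (Urocyon,(Sorghum,Cricetus)); its 3 tips in alphabetical order are the answer.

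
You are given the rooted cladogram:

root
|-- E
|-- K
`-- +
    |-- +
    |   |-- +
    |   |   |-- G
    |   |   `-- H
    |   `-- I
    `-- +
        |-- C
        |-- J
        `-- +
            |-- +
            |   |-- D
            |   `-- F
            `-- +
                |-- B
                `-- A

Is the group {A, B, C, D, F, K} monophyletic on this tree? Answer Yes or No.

No

The MRCA of the listed taxa is the root, so the smallest clade containing them is the whole tree.
That clade also contains E, G, H, I, J, which are not in the proposed group, so the group is not monophyletic.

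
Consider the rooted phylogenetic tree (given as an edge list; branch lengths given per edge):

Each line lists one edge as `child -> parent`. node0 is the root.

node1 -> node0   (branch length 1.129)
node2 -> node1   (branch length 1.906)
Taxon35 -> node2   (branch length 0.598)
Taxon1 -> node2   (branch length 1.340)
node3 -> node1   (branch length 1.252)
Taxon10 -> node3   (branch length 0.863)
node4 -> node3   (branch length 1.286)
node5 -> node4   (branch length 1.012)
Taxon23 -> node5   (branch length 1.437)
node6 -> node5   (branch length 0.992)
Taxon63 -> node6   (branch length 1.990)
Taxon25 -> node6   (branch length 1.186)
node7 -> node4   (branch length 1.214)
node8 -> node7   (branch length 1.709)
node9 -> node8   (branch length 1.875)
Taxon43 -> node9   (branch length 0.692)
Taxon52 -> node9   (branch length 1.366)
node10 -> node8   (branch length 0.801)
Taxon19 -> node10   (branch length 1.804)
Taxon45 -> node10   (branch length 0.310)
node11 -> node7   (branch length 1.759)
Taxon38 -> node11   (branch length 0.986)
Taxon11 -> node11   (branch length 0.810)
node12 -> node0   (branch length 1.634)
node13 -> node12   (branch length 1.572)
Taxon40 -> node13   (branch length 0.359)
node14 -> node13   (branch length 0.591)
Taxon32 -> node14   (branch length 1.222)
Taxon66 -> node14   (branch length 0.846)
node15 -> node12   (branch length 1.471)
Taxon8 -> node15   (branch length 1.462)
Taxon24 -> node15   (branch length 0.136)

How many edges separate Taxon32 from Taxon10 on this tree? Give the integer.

7

The MRCA of Taxon32 and Taxon10 is the root of the tree.
From Taxon32 up to that node: 4 branches. From Taxon10 up to the same node: 3 branches. Total: 4 + 3 = 7.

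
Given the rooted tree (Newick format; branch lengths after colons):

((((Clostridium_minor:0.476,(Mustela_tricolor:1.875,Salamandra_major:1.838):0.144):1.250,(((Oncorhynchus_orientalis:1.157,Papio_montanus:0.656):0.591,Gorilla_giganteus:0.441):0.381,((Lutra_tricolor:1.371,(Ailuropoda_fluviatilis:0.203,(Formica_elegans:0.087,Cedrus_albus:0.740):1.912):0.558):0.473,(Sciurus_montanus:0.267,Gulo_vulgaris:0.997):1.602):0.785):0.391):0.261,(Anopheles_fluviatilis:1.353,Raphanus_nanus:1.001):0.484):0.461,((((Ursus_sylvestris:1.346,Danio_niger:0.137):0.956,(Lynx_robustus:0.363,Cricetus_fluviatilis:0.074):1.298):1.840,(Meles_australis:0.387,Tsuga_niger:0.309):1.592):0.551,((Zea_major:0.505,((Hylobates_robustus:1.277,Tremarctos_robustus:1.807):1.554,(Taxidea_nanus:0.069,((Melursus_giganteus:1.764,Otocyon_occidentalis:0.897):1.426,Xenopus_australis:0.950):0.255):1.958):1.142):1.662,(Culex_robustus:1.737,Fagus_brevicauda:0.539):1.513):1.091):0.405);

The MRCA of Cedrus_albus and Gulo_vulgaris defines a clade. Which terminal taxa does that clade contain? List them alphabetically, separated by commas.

Tracing Cedrus_albus: it sits inside (Formica_elegans,Cedrus_albus).
Tracing Gulo_vulgaris: it sits inside (Sciurus_montanus,Gulo_vulgaris).
The smallest clade enclosing both is ((Lutra_tricolor,(Ailuropoda_fluviatilis,(Formica_elegans,Cedrus_albus))),(Sciurus_montanus,Gulo_vulgaris)); the answer is its 6 terminal taxa in alphabetical order.

Ailuropoda_fluviatilis, Cedrus_albus, Formica_elegans, Gulo_vulgaris, Lutra_tricolor, Sciurus_montanus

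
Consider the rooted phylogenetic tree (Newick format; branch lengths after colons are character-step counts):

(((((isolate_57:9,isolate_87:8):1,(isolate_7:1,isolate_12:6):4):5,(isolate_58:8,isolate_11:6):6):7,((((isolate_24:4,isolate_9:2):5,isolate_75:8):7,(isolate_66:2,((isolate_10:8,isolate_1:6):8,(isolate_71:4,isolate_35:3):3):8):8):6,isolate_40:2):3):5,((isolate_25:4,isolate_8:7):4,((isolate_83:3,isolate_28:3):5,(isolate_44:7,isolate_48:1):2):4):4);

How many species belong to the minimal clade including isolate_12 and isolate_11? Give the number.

6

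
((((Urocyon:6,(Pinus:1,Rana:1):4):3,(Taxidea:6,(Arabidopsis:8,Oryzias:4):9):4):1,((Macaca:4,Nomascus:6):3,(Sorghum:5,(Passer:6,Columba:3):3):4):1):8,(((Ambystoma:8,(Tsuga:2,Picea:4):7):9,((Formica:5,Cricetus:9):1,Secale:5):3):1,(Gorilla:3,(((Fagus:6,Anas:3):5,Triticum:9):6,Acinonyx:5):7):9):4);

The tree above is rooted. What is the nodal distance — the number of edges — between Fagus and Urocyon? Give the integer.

10

The MRCA of Fagus and Urocyon is the root of the tree.
From Fagus up to that node: 6 branches. From Urocyon up to the same node: 4 branches. Total: 6 + 4 = 10.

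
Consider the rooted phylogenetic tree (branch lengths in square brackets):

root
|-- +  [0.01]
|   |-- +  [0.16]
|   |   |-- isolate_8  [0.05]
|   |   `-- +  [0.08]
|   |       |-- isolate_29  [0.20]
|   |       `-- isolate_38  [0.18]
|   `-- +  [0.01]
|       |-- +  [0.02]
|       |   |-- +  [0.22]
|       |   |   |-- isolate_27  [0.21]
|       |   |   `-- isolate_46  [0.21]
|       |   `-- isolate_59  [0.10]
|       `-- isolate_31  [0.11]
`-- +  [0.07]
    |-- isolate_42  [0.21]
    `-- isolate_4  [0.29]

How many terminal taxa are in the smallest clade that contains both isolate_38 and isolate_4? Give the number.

The MRCA of isolate_38 and isolate_4 is the root, so the clade is the entire tree.
That clade contains 9 terminal taxa: isolate_27, isolate_29, isolate_31, isolate_38, isolate_4, isolate_42, isolate_46, isolate_59, isolate_8.

9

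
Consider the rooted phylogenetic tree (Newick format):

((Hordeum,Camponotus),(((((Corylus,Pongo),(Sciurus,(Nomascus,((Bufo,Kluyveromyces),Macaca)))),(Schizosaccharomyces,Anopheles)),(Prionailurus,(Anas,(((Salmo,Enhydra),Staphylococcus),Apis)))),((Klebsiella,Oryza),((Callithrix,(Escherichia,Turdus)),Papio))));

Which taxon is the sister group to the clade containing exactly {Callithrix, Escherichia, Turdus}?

Papio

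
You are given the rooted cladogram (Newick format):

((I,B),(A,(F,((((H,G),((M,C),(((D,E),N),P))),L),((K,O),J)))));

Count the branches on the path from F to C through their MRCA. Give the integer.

The MRCA of F and C is the node subtending (F,((((H,G),((M,C),(((D,E),N),P))),L),((K,O),J))).
From F up to that node: 1 branch. From C up to the same node: 6 branches. Total: 1 + 6 = 7.

7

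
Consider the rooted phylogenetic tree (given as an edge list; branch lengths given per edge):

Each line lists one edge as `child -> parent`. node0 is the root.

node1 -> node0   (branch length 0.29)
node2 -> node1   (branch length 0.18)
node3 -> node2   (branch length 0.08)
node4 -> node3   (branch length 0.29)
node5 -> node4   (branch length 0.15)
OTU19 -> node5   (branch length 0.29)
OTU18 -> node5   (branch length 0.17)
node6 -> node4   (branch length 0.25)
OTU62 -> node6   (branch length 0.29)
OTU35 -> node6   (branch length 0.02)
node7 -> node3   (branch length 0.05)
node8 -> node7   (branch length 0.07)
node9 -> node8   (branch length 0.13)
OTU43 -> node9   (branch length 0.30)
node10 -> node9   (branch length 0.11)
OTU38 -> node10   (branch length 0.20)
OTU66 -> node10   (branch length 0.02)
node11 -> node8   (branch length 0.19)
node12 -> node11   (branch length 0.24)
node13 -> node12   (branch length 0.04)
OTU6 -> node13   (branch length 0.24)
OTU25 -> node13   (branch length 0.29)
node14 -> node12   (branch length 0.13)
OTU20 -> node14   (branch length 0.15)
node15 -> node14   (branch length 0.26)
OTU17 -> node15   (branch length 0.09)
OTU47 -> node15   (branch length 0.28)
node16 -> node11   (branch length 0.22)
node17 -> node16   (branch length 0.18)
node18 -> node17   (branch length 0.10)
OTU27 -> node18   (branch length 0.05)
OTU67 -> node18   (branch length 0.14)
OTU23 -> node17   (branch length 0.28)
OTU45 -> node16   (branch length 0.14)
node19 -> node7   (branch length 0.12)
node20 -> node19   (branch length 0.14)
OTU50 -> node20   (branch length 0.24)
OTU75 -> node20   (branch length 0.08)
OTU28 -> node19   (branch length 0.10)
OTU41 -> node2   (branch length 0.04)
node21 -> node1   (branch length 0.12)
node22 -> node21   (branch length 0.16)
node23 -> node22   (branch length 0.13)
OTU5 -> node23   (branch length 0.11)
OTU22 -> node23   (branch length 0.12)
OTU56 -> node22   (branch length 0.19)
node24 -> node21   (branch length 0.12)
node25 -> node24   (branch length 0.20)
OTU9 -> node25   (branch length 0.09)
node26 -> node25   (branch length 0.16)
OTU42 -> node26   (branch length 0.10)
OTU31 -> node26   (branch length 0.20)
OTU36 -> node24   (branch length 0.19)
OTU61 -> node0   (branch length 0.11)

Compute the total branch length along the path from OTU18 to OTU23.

The path runs OTU18 → … → MRCA → … → OTU23; the MRCA is the node subtending (((OTU19,OTU18),(OTU62,OTU35)),(((OTU43,(OTU38,OTU66)),(((OTU6,OTU25),(OTU20,(OTU17,OTU47))),(((OTU27,OTU67),OTU23),OTU45))),((OTU50,OTU75),OTU28))).
Branch lengths along that path: 0.17 + 0.15 + 0.29 + 0.05 + 0.07 + 0.19 + 0.22 + 0.18 + 0.28 = 1.60.

1.60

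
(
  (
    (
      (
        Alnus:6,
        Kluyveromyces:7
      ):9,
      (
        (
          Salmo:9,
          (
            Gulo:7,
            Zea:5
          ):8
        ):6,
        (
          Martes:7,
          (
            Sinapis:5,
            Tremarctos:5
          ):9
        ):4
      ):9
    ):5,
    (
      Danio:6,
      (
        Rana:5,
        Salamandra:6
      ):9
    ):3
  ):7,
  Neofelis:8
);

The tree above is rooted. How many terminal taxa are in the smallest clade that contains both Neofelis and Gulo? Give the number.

12

The MRCA of Neofelis and Gulo is the root, so the clade is the entire tree.
That clade contains 12 terminal taxa: Alnus, Danio, Gulo, Kluyveromyces, Martes, Neofelis, Rana, Salamandra, Salmo, Sinapis, Tremarctos, Zea.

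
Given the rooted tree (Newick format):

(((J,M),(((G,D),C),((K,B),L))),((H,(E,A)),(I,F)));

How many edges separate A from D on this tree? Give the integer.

The MRCA of A and D is the root of the tree.
From A up to that node: 4 branches. From D up to the same node: 5 branches. Total: 4 + 5 = 9.

9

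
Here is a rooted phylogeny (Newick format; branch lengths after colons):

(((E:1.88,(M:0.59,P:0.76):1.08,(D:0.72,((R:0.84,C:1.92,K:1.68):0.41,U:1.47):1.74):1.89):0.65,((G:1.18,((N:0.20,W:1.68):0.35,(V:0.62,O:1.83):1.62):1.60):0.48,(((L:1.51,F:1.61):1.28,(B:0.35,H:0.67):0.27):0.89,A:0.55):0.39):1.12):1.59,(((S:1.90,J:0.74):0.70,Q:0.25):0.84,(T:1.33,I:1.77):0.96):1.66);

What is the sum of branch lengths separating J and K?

The path runs J → … → MRCA → … → K; the MRCA is the root of the tree.
Branch lengths along that path: 0.74 + 0.70 + 0.84 + 1.66 + 1.59 + 0.65 + 1.89 + 1.74 + 0.41 + 1.68 = 11.90.

11.90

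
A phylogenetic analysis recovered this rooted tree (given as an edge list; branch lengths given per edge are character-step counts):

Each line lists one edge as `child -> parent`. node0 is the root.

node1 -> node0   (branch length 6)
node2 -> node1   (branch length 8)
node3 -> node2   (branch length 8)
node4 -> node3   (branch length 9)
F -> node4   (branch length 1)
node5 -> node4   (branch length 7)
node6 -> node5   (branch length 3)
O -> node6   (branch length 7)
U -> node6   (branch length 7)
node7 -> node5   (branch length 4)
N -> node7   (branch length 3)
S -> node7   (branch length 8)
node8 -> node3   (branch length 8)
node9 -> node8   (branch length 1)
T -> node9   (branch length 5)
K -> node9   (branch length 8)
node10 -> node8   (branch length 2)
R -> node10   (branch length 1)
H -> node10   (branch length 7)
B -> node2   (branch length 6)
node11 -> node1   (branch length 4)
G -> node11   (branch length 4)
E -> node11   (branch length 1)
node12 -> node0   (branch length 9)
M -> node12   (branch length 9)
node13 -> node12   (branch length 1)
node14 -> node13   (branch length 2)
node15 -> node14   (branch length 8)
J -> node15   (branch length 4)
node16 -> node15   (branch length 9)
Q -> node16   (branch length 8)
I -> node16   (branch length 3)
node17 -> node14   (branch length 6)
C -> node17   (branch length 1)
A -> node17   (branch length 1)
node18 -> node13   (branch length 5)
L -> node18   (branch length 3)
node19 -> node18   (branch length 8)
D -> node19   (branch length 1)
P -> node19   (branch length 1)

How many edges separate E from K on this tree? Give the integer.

7

The MRCA of E and K is the node subtending ((((F,((O,U),(N,S))),((T,K),(R,H))),B),(G,E)).
From E up to that node: 2 branches. From K up to the same node: 5 branches. Total: 2 + 5 = 7.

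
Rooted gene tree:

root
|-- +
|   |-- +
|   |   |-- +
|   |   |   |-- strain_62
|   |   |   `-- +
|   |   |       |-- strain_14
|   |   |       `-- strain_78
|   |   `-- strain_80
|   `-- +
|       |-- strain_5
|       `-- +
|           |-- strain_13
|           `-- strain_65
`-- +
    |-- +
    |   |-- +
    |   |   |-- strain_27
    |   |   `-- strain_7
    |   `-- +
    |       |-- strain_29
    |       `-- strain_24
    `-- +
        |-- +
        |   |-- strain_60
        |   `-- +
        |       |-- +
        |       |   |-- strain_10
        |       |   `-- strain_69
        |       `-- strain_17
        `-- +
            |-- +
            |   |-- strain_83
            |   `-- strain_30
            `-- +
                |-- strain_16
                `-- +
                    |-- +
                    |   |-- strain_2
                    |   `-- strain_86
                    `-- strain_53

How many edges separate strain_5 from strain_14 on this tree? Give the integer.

6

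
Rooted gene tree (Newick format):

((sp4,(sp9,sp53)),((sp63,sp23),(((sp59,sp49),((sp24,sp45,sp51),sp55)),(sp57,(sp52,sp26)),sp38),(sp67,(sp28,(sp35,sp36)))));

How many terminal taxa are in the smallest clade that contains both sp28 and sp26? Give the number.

16

The MRCA of sp28 and sp26 is the node subtending ((sp63,sp23),(((sp59,sp49),((sp24,sp45,sp51),sp55)),(sp57,(sp52,sp26)),sp38),(sp67,(sp28,(sp35,sp36)))).
That clade contains 16 terminal taxa: sp23, sp24, sp26, sp28, sp35, sp36, sp38, sp45, sp49, sp51, sp52, sp55, sp57, sp59, sp63, sp67.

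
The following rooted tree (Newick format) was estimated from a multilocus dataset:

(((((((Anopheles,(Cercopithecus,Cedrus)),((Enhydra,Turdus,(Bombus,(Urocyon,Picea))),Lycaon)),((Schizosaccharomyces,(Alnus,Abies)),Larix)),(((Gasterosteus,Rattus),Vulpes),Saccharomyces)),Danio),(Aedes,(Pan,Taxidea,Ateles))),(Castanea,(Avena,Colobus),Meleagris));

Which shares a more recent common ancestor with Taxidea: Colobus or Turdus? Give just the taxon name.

The MRCA of Taxidea and Turdus subtends ((((((Anopheles,(Cercopithecus,Cedrus)),((Enhydra,Turdus,(Bombus,(Urocyon,Picea))),Lycaon)),((Schizosaccharomyces,(Alnus,Abies)),Larix)),(((Gasterosteus,Rattus),Vulpes),Saccharomyces)),Danio),(Aedes,(Pan,Taxidea,Ateles))) (22 taxa).
The MRCA of Taxidea and Colobus is the root, subtending the entire tree (26 taxa).
The first is nested inside the second, so Taxidea shares a more recent common ancestor with Turdus.

Turdus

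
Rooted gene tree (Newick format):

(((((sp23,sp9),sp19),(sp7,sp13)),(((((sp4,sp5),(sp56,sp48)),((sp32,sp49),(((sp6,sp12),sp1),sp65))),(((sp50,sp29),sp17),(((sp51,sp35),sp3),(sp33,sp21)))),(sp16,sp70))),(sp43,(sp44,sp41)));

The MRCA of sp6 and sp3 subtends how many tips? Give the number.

18

The MRCA of sp6 and sp3 is the node subtending ((((sp4,sp5),(sp56,sp48)),((sp32,sp49),(((sp6,sp12),sp1),sp65))),(((sp50,sp29),sp17),(((sp51,sp35),sp3),(sp33,sp21)))).
That clade contains 18 terminal taxa: sp1, sp12, sp17, sp21, sp29, sp3, sp32, sp33, sp35, sp4, sp48, sp49, sp5, sp50, sp51, sp56, sp6, sp65.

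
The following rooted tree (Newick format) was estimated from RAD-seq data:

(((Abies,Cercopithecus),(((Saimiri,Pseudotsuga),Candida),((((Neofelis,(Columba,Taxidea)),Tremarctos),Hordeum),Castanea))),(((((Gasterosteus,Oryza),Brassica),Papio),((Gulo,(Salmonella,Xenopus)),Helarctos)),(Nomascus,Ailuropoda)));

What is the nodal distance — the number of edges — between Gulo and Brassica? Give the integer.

6

The MRCA of Gulo and Brassica is the node subtending ((((Gasterosteus,Oryza),Brassica),Papio),((Gulo,(Salmonella,Xenopus)),Helarctos)).
From Gulo up to that node: 3 branches. From Brassica up to the same node: 3 branches. Total: 3 + 3 = 6.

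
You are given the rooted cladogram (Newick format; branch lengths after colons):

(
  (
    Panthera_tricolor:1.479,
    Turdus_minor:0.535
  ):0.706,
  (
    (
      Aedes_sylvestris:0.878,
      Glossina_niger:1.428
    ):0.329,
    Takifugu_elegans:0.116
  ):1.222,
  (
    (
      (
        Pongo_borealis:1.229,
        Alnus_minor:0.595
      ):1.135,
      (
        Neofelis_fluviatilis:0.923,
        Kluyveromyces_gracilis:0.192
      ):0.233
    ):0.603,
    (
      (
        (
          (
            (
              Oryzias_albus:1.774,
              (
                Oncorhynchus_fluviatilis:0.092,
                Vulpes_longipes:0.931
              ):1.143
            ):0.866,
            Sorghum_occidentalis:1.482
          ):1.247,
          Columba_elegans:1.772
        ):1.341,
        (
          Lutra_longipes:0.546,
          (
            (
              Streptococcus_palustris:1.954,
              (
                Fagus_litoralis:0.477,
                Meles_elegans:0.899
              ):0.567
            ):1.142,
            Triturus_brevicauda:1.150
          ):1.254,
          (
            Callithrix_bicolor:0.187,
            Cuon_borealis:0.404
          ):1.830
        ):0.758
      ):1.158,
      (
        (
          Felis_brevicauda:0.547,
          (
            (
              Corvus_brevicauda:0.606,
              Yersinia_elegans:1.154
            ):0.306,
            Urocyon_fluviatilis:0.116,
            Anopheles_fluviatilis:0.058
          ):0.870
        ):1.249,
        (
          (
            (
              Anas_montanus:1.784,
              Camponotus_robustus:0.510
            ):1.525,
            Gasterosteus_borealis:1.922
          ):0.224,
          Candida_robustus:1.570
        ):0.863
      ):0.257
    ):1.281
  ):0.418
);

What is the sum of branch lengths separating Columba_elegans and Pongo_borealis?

8.519

The path runs Columba_elegans → … → MRCA → … → Pongo_borealis; the MRCA is the node subtending (((Pongo_borealis,Alnus_minor),(Neofelis_fluviatilis,Kluyveromyces_gracilis)),(((((Oryzias_albus,(Oncorhynchus_fluviatilis,Vulpes_longipes)),Sorghum_occidentalis),Columba_elegans),(Lutra_longipes,((Streptococcus_palustris,(Fagus_litoralis,Meles_elegans)),Triturus_brevicauda),(Callithrix_bicolor,Cuon_borealis))),((Felis_brevicauda,((Corvus_brevicauda,Yersinia_elegans),Urocyon_fluviatilis,Anopheles_fluviatilis)),(((Anas_montanus,Camponotus_robustus),Gasterosteus_borealis),Candida_robustus)))).
Branch lengths along that path: 1.772 + 1.341 + 1.158 + 1.281 + 0.603 + 1.135 + 1.229 = 8.519.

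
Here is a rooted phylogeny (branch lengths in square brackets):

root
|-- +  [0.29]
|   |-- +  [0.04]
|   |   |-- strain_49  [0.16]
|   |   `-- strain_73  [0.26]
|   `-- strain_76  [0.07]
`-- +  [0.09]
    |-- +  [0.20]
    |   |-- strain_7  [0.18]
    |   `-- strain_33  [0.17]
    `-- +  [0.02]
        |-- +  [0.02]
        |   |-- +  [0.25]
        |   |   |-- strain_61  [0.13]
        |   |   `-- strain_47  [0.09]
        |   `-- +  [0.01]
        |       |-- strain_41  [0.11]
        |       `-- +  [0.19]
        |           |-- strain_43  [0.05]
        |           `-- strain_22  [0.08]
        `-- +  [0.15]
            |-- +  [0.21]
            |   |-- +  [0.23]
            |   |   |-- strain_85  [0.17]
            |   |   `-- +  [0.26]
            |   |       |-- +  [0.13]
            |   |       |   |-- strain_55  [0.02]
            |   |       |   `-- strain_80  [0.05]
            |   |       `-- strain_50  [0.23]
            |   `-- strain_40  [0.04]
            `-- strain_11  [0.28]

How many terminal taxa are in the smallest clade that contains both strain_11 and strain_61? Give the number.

11

The MRCA of strain_11 and strain_61 is the node subtending (((strain_61,strain_47),(strain_41,(strain_43,strain_22))),(((strain_85,((strain_55,strain_80),strain_50)),strain_40),strain_11)).
That clade contains 11 terminal taxa: strain_11, strain_22, strain_40, strain_41, strain_43, strain_47, strain_50, strain_55, strain_61, strain_80, strain_85.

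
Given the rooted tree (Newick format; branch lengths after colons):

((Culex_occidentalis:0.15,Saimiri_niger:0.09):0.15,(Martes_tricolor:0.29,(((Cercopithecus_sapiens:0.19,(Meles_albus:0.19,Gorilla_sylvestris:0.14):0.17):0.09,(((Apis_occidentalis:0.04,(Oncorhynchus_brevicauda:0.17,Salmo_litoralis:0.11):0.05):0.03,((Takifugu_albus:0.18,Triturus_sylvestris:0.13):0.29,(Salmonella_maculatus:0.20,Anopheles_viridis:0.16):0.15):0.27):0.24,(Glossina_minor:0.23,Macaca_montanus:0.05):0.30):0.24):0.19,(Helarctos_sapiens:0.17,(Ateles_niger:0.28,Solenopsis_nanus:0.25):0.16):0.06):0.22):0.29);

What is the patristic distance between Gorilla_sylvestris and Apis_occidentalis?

0.95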